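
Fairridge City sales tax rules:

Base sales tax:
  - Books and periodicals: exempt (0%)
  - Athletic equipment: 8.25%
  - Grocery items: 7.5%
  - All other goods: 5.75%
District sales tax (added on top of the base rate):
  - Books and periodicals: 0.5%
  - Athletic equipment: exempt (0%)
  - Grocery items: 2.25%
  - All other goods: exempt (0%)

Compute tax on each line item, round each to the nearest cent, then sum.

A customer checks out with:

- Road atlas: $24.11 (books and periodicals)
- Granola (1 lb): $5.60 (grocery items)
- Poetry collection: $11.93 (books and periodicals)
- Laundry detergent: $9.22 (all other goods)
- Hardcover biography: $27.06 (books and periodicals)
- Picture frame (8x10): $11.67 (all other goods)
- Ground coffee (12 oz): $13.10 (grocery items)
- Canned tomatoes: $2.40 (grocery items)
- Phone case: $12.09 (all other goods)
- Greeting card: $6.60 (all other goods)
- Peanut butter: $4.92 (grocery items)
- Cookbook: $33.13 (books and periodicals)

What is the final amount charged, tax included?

$167.14

Road atlas $24.11: books and periodicals → 0% + 0.5% district = 0.5% → $0.12
Granola (1 lb) $5.60: grocery items → 7.5% + 2.25% district = 9.75% → $0.55
Poetry collection $11.93: books and periodicals → 0% + 0.5% district = 0.5% → $0.06
Laundry detergent $9.22: all other goods → 5.75% + 0% district = 5.75% → $0.53
Hardcover biography $27.06: books and periodicals → 0% + 0.5% district = 0.5% → $0.14
Picture frame (8x10) $11.67: all other goods → 5.75% + 0% district = 5.75% → $0.67
Ground coffee (12 oz) $13.10: grocery items → 7.5% + 2.25% district = 9.75% → $1.28
Canned tomatoes $2.40: grocery items → 7.5% + 2.25% district = 9.75% → $0.23
Phone case $12.09: all other goods → 5.75% + 0% district = 5.75% → $0.70
Greeting card $6.60: all other goods → 5.75% + 0% district = 5.75% → $0.38
Peanut butter $4.92: grocery items → 7.5% + 2.25% district = 9.75% → $0.48
Cookbook $33.13: books and periodicals → 0% + 0.5% district = 0.5% → $0.17
Subtotal = $161.83; tax = $5.31; total due = $167.14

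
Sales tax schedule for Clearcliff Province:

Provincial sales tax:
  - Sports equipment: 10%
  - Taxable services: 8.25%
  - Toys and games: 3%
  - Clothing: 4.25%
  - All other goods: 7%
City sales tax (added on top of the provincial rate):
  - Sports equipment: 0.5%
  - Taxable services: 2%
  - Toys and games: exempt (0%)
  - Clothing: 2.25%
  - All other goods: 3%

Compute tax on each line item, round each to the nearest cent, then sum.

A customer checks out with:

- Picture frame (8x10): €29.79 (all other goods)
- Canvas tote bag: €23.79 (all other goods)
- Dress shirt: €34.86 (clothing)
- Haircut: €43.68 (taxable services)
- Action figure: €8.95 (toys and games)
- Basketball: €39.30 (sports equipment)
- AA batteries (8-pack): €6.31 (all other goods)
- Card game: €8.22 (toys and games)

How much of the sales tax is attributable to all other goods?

€5.99

Picture frame (8x10) €29.79: all other goods → 7% + 3% city = 10% → €2.98
Canvas tote bag €23.79: all other goods → 7% + 3% city = 10% → €2.38
AA batteries (8-pack) €6.31: all other goods → 7% + 3% city = 10% → €0.63
Tax on all other goods = €2.98 + €2.38 + €0.63 = €5.99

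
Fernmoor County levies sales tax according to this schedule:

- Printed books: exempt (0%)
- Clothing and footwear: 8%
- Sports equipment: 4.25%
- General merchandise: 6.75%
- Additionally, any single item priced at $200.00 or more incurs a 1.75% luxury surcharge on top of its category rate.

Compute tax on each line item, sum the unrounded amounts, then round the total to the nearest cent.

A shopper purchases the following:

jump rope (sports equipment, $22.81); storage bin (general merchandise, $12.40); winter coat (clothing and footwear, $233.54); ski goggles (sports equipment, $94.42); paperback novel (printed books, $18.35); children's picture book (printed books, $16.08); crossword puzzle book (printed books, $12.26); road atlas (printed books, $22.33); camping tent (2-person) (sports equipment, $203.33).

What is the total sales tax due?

$40.79

Jump rope $22.81: sports equipment → 4.25% → $0.969425
Storage bin $12.40: general merchandise → 6.75% → $0.837
Winter coat $233.54: clothing and footwear → 8% + 1.75% surcharge = 9.75% → $22.77015
Ski goggles $94.42: sports equipment → 4.25% → $4.01285
Paperback novel $18.35: printed books → 0% → $0.00
Children's picture book $16.08: printed books → 0% → $0.00
Crossword puzzle book $12.26: printed books → 0% → $0.00
Road atlas $22.33: printed books → 0% → $0.00
Camping tent (2-person) $203.33: sports equipment → 4.25% + 1.75% surcharge = 6% → $12.1998
Unrounded tax sum = $40.789225 → $40.79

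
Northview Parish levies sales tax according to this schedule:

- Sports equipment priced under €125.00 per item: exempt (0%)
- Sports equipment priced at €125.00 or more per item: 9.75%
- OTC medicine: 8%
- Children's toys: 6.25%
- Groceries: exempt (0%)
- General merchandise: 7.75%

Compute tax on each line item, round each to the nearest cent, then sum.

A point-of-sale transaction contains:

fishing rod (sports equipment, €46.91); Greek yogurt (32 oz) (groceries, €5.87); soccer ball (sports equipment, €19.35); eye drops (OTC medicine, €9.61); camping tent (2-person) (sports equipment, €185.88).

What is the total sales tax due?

€18.89

Fishing rod €46.91: sports equipment, under €125.00 → 0% → €0.00
Greek yogurt (32 oz) €5.87: groceries → 0% → €0.00
Soccer ball €19.35: sports equipment, under €125.00 → 0% → €0.00
Eye drops €9.61: OTC medicine → 8% → €0.77
Camping tent (2-person) €185.88: sports equipment, €125.00 or more → 9.75% → €18.12
Total tax = €0.77 + €18.12 = €18.89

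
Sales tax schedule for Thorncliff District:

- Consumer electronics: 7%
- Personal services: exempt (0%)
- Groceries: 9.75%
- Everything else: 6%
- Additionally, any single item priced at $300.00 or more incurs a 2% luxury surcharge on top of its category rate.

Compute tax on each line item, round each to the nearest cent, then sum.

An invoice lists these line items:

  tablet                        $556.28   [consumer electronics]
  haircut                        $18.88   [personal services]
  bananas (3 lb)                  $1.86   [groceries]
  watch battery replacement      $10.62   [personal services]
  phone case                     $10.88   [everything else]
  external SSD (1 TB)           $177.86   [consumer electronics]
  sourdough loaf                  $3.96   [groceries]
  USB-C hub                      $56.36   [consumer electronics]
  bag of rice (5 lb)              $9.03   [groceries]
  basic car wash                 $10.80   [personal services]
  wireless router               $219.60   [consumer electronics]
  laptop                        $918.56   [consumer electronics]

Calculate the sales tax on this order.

$166.61

Tablet $556.28: consumer electronics → 7% + 2% surcharge = 9% → $50.07
Haircut $18.88: personal services → 0% → $0.00
Bananas (3 lb) $1.86: groceries → 9.75% → $0.18
Watch battery replacement $10.62: personal services → 0% → $0.00
Phone case $10.88: everything else → 6% → $0.65
External SSD (1 TB) $177.86: consumer electronics → 7% → $12.45
Sourdough loaf $3.96: groceries → 9.75% → $0.39
USB-C hub $56.36: consumer electronics → 7% → $3.95
Bag of rice (5 lb) $9.03: groceries → 9.75% → $0.88
Basic car wash $10.80: personal services → 0% → $0.00
Wireless router $219.60: consumer electronics → 7% → $15.37
Laptop $918.56: consumer electronics → 7% + 2% surcharge = 9% → $82.67
Total tax = $50.07 + $0.18 + $0.65 + $12.45 + $0.39 + $3.95 + $0.88 + $15.37 + $82.67 = $166.61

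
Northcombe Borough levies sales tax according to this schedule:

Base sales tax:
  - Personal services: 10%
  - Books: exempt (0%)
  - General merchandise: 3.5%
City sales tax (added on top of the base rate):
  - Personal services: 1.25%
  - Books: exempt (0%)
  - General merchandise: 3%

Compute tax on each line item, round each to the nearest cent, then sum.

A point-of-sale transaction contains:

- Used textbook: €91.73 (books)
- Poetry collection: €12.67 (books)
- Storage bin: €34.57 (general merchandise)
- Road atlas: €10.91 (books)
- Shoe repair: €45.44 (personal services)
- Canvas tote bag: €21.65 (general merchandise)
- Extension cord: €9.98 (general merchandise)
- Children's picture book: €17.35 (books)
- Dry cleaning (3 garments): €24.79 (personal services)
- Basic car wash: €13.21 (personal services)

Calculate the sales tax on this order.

Used textbook €91.73: books → 0% + 0% city = 0% → €0.00
Poetry collection €12.67: books → 0% + 0% city = 0% → €0.00
Storage bin €34.57: general merchandise → 3.5% + 3% city = 6.5% → €2.25
Road atlas €10.91: books → 0% + 0% city = 0% → €0.00
Shoe repair €45.44: personal services → 10% + 1.25% city = 11.25% → €5.11
Canvas tote bag €21.65: general merchandise → 3.5% + 3% city = 6.5% → €1.41
Extension cord €9.98: general merchandise → 3.5% + 3% city = 6.5% → €0.65
Children's picture book €17.35: books → 0% + 0% city = 0% → €0.00
Dry cleaning (3 garments) €24.79: personal services → 10% + 1.25% city = 11.25% → €2.79
Basic car wash €13.21: personal services → 10% + 1.25% city = 11.25% → €1.49
Total tax = €2.25 + €5.11 + €1.41 + €0.65 + €2.79 + €1.49 = €13.70

€13.70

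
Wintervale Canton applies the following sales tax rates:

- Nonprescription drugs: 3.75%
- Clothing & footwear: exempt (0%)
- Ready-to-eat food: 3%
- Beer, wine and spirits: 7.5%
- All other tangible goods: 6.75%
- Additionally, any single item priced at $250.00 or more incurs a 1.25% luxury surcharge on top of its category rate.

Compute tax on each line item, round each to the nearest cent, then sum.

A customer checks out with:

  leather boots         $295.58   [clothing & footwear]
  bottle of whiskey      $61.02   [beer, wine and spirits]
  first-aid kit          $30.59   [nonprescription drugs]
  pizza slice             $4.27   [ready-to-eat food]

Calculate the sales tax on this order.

Leather boots $295.58: clothing & footwear → 0% + 1.25% surcharge = 1.25% → $3.69
Bottle of whiskey $61.02: beer, wine and spirits → 7.5% → $4.58
First-aid kit $30.59: nonprescription drugs → 3.75% → $1.15
Pizza slice $4.27: ready-to-eat food → 3% → $0.13
Total tax = $3.69 + $4.58 + $1.15 + $0.13 = $9.55

$9.55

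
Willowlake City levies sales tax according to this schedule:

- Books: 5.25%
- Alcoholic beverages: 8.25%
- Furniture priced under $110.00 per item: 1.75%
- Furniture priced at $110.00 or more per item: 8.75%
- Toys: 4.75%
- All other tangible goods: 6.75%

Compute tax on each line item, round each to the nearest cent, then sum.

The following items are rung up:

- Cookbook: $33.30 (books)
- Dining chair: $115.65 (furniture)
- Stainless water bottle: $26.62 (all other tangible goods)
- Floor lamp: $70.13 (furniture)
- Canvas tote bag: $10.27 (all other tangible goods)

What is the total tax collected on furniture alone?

$11.35

Dining chair $115.65: furniture, $110.00 or more → 8.75% → $10.12
Floor lamp $70.13: furniture, under $110.00 → 1.75% → $1.23
Tax on furniture = $10.12 + $1.23 = $11.35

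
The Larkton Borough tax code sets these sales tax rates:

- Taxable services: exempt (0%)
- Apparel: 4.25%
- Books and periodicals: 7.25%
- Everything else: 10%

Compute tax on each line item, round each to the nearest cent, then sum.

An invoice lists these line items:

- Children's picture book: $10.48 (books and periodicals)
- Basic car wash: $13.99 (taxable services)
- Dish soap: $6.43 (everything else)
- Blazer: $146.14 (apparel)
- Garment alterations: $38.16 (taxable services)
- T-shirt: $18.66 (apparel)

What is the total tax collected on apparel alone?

Blazer $146.14: apparel → 4.25% → $6.21
T-shirt $18.66: apparel → 4.25% → $0.79
Tax on apparel = $6.21 + $0.79 = $7.00

$7.00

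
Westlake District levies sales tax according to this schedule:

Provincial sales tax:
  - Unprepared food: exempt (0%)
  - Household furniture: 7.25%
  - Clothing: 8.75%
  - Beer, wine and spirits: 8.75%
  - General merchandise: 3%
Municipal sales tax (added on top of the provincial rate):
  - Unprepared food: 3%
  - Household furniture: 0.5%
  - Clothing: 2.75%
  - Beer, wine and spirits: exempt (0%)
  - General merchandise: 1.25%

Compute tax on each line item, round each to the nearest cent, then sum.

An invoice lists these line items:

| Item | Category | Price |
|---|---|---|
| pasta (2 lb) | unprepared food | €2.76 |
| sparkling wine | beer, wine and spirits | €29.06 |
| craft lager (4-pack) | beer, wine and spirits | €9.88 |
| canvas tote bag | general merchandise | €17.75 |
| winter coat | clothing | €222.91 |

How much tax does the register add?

€29.86

Pasta (2 lb) €2.76: unprepared food → 0% + 3% municipal = 3% → €0.08
Sparkling wine €29.06: beer, wine and spirits → 8.75% + 0% municipal = 8.75% → €2.54
Craft lager (4-pack) €9.88: beer, wine and spirits → 8.75% + 0% municipal = 8.75% → €0.86
Canvas tote bag €17.75: general merchandise → 3% + 1.25% municipal = 4.25% → €0.75
Winter coat €222.91: clothing → 8.75% + 2.75% municipal = 11.5% → €25.63
Total tax = €0.08 + €2.54 + €0.86 + €0.75 + €25.63 = €29.86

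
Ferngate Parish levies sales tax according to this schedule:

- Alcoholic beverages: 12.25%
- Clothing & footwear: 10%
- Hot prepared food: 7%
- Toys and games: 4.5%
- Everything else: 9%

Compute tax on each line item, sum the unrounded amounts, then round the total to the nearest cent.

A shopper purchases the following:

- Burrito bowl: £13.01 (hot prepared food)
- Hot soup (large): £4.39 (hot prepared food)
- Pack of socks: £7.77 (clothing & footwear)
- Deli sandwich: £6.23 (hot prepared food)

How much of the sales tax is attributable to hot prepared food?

Burrito bowl £13.01: hot prepared food → 7% → £0.9107
Hot soup (large) £4.39: hot prepared food → 7% → £0.3073
Deli sandwich £6.23: hot prepared food → 7% → £0.4361
Tax on hot prepared food: unrounded sum = £1.6541 → £1.65

£1.65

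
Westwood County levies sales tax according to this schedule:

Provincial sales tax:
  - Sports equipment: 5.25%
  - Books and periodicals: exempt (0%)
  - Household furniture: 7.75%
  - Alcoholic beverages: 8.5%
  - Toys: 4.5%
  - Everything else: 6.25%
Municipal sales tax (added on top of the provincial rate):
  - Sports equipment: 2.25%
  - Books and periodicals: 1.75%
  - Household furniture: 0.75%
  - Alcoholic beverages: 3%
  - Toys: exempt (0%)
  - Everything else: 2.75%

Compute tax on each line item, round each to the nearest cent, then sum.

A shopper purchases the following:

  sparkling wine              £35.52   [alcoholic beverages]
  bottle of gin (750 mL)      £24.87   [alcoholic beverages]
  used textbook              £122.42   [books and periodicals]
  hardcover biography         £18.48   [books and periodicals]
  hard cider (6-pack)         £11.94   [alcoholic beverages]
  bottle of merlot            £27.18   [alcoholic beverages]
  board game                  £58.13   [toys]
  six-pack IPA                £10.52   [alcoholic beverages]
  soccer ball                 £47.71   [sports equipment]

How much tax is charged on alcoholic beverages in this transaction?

Sparkling wine £35.52: alcoholic beverages → 8.5% + 3% municipal = 11.5% → £4.08
Bottle of gin (750 mL) £24.87: alcoholic beverages → 8.5% + 3% municipal = 11.5% → £2.86
Hard cider (6-pack) £11.94: alcoholic beverages → 8.5% + 3% municipal = 11.5% → £1.37
Bottle of merlot £27.18: alcoholic beverages → 8.5% + 3% municipal = 11.5% → £3.13
Six-pack IPA £10.52: alcoholic beverages → 8.5% + 3% municipal = 11.5% → £1.21
Tax on alcoholic beverages = £4.08 + £2.86 + £1.37 + £3.13 + £1.21 = £12.65

£12.65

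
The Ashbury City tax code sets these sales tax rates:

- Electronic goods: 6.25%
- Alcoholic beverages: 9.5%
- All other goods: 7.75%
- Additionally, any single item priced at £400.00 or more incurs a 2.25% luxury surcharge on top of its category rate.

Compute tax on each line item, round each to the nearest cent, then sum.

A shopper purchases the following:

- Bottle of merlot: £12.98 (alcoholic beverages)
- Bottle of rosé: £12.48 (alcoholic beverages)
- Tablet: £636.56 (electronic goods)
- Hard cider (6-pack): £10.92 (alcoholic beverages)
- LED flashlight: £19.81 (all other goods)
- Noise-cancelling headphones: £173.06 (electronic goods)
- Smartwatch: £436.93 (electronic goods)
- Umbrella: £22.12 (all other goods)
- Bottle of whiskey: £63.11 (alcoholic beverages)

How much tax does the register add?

Bottle of merlot £12.98: alcoholic beverages → 9.5% → £1.23
Bottle of rosé £12.48: alcoholic beverages → 9.5% → £1.19
Tablet £636.56: electronic goods → 6.25% + 2.25% surcharge = 8.5% → £54.11
Hard cider (6-pack) £10.92: alcoholic beverages → 9.5% → £1.04
LED flashlight £19.81: all other goods → 7.75% → £1.54
Noise-cancelling headphones £173.06: electronic goods → 6.25% → £10.82
Smartwatch £436.93: electronic goods → 6.25% + 2.25% surcharge = 8.5% → £37.14
Umbrella £22.12: all other goods → 7.75% → £1.71
Bottle of whiskey £63.11: alcoholic beverages → 9.5% → £6.00
Total tax = £1.23 + £1.19 + £54.11 + £1.04 + £1.54 + £10.82 + £37.14 + £1.71 + £6.00 = £114.78

£114.78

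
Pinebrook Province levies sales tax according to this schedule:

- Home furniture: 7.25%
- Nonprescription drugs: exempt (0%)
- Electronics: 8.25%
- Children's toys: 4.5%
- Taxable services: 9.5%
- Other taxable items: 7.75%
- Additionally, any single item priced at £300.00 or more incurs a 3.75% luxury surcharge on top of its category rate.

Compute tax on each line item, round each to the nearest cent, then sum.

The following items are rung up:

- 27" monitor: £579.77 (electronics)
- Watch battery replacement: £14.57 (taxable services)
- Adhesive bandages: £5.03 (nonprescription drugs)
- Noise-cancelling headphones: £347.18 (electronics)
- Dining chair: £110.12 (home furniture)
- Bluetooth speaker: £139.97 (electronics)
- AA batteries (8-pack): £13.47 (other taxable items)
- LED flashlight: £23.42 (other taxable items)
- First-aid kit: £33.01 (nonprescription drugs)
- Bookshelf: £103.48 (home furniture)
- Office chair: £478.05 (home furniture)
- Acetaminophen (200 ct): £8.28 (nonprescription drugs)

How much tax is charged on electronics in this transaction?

27" monitor £579.77: electronics → 8.25% + 3.75% surcharge = 12% → £69.57
Noise-cancelling headphones £347.18: electronics → 8.25% + 3.75% surcharge = 12% → £41.66
Bluetooth speaker £139.97: electronics → 8.25% → £11.55
Tax on electronics = £69.57 + £41.66 + £11.55 = £122.78

£122.78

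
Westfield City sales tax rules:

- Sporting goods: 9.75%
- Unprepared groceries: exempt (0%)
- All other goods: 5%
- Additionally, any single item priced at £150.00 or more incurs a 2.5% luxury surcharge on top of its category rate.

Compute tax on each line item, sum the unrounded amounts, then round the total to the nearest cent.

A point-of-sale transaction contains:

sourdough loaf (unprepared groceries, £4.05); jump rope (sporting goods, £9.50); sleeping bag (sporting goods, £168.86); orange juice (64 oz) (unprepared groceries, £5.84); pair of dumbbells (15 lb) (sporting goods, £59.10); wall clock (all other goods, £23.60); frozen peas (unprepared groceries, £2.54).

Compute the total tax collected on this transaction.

Sourdough loaf £4.05: unprepared groceries → 0% → £0.00
Jump rope £9.50: sporting goods → 9.75% → £0.92625
Sleeping bag £168.86: sporting goods → 9.75% + 2.5% surcharge = 12.25% → £20.68535
Orange juice (64 oz) £5.84: unprepared groceries → 0% → £0.00
Pair of dumbbells (15 lb) £59.10: sporting goods → 9.75% → £5.76225
Wall clock £23.60: all other goods → 5% → £1.18
Frozen peas £2.54: unprepared groceries → 0% → £0.00
Unrounded tax sum = £28.55385 → £28.55

£28.55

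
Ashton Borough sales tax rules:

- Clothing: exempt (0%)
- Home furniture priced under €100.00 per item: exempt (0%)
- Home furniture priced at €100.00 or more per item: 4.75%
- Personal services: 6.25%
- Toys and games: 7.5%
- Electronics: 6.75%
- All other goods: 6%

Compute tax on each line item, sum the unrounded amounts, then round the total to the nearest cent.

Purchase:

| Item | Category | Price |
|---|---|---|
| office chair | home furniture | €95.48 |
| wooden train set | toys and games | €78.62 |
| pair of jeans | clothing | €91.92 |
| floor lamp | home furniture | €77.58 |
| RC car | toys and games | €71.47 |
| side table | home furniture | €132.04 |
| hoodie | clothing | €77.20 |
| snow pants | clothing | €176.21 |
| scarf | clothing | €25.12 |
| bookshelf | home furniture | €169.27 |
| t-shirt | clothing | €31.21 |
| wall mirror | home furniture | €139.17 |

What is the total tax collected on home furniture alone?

€20.92

Office chair €95.48: home furniture, under €100.00 → 0% → €0.00
Floor lamp €77.58: home furniture, under €100.00 → 0% → €0.00
Side table €132.04: home furniture, €100.00 or more → 4.75% → €6.2719
Bookshelf €169.27: home furniture, €100.00 or more → 4.75% → €8.040325
Wall mirror €139.17: home furniture, €100.00 or more → 4.75% → €6.610575
Tax on home furniture: unrounded sum = €20.9228 → €20.92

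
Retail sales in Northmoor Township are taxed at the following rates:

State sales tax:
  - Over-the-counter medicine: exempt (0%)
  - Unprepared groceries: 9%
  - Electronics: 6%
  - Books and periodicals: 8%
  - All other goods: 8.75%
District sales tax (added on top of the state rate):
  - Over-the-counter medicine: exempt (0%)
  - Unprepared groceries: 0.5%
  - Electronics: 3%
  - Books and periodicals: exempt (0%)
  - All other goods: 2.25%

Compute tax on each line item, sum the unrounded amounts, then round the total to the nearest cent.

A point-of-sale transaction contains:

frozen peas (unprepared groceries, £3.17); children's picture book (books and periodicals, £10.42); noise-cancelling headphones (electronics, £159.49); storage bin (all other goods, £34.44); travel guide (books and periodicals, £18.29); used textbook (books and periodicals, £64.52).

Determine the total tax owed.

Frozen peas £3.17: unprepared groceries → 9% + 0.5% district = 9.5% → £0.30115
Children's picture book £10.42: books and periodicals → 8% + 0% district = 8% → £0.8336
Noise-cancelling headphones £159.49: electronics → 6% + 3% district = 9% → £14.3541
Storage bin £34.44: all other goods → 8.75% + 2.25% district = 11% → £3.7884
Travel guide £18.29: books and periodicals → 8% + 0% district = 8% → £1.4632
Used textbook £64.52: books and periodicals → 8% + 0% district = 8% → £5.1616
Unrounded tax sum = £25.90205 → £25.90

£25.90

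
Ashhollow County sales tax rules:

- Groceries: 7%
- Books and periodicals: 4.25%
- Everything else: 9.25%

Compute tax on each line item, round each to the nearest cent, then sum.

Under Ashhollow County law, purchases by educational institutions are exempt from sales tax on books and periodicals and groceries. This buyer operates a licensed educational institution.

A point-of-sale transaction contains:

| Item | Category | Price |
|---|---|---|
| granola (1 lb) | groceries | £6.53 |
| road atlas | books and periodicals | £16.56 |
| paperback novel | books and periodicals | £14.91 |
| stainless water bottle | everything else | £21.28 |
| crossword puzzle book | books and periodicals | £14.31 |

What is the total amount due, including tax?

Granola (1 lb) £6.53: groceries, buyer-exempt → 0% → £0.00
Road atlas £16.56: books and periodicals, buyer-exempt → 0% → £0.00
Paperback novel £14.91: books and periodicals, buyer-exempt → 0% → £0.00
Stainless water bottle £21.28: everything else → 9.25% → £1.97
Crossword puzzle book £14.31: books and periodicals, buyer-exempt → 0% → £0.00
Subtotal = £73.59; tax = £1.97; total due = £75.56

£75.56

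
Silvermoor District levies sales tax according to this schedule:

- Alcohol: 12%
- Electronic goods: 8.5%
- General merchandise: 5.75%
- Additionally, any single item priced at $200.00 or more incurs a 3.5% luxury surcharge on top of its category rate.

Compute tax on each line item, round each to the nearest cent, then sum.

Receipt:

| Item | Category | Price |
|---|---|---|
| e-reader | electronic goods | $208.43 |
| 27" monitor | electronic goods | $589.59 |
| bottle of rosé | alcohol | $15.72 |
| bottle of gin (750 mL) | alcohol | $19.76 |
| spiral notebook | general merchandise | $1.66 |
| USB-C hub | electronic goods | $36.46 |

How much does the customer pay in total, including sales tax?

$974.84

E-reader $208.43: electronic goods → 8.5% + 3.5% surcharge = 12% → $25.01
27" monitor $589.59: electronic goods → 8.5% + 3.5% surcharge = 12% → $70.75
Bottle of rosé $15.72: alcohol → 12% → $1.89
Bottle of gin (750 mL) $19.76: alcohol → 12% → $2.37
Spiral notebook $1.66: general merchandise → 5.75% → $0.10
USB-C hub $36.46: electronic goods → 8.5% → $3.10
Subtotal = $871.62; tax = $103.22; total due = $974.84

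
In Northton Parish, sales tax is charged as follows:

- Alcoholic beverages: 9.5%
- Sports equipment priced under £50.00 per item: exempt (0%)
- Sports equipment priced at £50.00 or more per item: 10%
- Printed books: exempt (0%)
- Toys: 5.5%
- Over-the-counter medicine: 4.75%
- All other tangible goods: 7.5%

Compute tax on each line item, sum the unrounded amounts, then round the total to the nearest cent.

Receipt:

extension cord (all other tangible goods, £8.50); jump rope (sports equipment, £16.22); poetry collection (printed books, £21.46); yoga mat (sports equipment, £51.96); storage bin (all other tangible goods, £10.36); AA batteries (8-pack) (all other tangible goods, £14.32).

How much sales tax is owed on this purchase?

£7.68

Extension cord £8.50: all other tangible goods → 7.5% → £0.6375
Jump rope £16.22: sports equipment, under £50.00 → 0% → £0.00
Poetry collection £21.46: printed books → 0% → £0.00
Yoga mat £51.96: sports equipment, £50.00 or more → 10% → £5.196
Storage bin £10.36: all other tangible goods → 7.5% → £0.777
AA batteries (8-pack) £14.32: all other tangible goods → 7.5% → £1.074
Unrounded tax sum = £7.6845 → £7.68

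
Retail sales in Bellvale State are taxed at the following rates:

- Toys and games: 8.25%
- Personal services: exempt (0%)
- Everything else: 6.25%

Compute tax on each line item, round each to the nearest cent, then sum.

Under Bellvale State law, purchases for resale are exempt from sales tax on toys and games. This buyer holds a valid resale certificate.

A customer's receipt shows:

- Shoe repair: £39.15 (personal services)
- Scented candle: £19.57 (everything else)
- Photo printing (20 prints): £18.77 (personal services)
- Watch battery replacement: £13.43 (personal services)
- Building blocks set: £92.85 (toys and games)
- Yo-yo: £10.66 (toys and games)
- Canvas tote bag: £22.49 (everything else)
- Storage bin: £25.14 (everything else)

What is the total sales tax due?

£4.20

Shoe repair £39.15: personal services → 0% → £0.00
Scented candle £19.57: everything else → 6.25% → £1.22
Photo printing (20 prints) £18.77: personal services → 0% → £0.00
Watch battery replacement £13.43: personal services → 0% → £0.00
Building blocks set £92.85: toys and games, buyer-exempt → 0% → £0.00
Yo-yo £10.66: toys and games, buyer-exempt → 0% → £0.00
Canvas tote bag £22.49: everything else → 6.25% → £1.41
Storage bin £25.14: everything else → 6.25% → £1.57
Total tax = £1.22 + £1.41 + £1.57 = £4.20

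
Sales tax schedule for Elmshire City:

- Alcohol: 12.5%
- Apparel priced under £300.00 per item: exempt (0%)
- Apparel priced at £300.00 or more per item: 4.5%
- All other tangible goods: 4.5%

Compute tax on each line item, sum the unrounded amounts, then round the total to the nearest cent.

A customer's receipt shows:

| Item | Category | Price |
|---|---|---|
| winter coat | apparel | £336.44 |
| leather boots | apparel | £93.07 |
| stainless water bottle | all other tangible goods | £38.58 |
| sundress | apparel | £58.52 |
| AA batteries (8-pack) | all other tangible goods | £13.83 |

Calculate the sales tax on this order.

£17.50

Winter coat £336.44: apparel, £300.00 or more → 4.5% → £15.1398
Leather boots £93.07: apparel, under £300.00 → 0% → £0.00
Stainless water bottle £38.58: all other tangible goods → 4.5% → £1.7361
Sundress £58.52: apparel, under £300.00 → 0% → £0.00
AA batteries (8-pack) £13.83: all other tangible goods → 4.5% → £0.62235
Unrounded tax sum = £17.49825 → £17.50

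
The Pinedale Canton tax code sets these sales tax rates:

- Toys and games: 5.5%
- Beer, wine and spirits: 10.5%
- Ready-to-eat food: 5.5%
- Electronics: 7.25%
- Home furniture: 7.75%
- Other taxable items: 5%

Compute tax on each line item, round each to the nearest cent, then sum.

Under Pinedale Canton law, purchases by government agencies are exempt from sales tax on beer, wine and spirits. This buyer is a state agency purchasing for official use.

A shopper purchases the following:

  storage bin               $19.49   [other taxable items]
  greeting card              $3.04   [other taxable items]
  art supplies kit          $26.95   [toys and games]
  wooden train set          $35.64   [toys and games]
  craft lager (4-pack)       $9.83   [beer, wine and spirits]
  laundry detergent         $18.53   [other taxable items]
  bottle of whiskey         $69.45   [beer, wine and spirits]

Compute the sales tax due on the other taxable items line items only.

$2.05

Storage bin $19.49: other taxable items → 5% → $0.97
Greeting card $3.04: other taxable items → 5% → $0.15
Laundry detergent $18.53: other taxable items → 5% → $0.93
Tax on other taxable items = $0.97 + $0.15 + $0.93 = $2.05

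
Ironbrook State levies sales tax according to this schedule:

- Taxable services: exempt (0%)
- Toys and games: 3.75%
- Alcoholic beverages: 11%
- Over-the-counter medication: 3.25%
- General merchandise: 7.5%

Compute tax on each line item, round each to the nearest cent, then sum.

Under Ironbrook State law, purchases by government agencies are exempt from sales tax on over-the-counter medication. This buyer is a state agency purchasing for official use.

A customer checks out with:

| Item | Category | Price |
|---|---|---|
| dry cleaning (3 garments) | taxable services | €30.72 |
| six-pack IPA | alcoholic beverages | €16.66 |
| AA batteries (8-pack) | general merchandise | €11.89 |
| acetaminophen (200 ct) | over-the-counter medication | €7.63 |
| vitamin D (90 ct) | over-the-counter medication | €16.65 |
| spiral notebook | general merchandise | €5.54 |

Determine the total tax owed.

€3.14

Dry cleaning (3 garments) €30.72: taxable services → 0% → €0.00
Six-pack IPA €16.66: alcoholic beverages → 11% → €1.83
AA batteries (8-pack) €11.89: general merchandise → 7.5% → €0.89
Acetaminophen (200 ct) €7.63: over-the-counter medication, buyer-exempt → 0% → €0.00
Vitamin D (90 ct) €16.65: over-the-counter medication, buyer-exempt → 0% → €0.00
Spiral notebook €5.54: general merchandise → 7.5% → €0.42
Total tax = €1.83 + €0.89 + €0.42 = €3.14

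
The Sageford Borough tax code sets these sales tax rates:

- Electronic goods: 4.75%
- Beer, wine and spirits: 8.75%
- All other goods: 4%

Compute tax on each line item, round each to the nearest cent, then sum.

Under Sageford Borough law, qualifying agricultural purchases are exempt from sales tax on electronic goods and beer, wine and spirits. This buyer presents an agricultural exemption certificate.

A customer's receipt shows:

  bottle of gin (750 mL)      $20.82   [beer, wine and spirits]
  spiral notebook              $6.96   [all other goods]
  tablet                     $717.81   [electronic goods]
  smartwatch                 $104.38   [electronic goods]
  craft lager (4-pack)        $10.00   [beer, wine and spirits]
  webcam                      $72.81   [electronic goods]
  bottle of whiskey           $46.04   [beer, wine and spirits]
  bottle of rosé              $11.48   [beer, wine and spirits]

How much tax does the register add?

Bottle of gin (750 mL) $20.82: beer, wine and spirits, buyer-exempt → 0% → $0.00
Spiral notebook $6.96: all other goods → 4% → $0.28
Tablet $717.81: electronic goods, buyer-exempt → 0% → $0.00
Smartwatch $104.38: electronic goods, buyer-exempt → 0% → $0.00
Craft lager (4-pack) $10.00: beer, wine and spirits, buyer-exempt → 0% → $0.00
Webcam $72.81: electronic goods, buyer-exempt → 0% → $0.00
Bottle of whiskey $46.04: beer, wine and spirits, buyer-exempt → 0% → $0.00
Bottle of rosé $11.48: beer, wine and spirits, buyer-exempt → 0% → $0.00
Total tax = $0.28

$0.28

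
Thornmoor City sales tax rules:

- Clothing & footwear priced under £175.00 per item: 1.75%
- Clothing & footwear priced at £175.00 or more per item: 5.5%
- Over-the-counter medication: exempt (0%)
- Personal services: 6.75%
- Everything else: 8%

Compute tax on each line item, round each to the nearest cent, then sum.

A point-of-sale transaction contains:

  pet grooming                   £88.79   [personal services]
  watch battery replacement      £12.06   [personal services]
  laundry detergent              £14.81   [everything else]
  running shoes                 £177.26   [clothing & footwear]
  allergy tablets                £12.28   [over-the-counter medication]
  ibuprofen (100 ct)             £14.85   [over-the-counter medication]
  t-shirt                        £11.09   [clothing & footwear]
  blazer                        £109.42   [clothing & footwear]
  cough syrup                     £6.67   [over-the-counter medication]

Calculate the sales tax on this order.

Pet grooming £88.79: personal services → 6.75% → £5.99
Watch battery replacement £12.06: personal services → 6.75% → £0.81
Laundry detergent £14.81: everything else → 8% → £1.18
Running shoes £177.26: clothing & footwear, £175.00 or more → 5.5% → £9.75
Allergy tablets £12.28: over-the-counter medication → 0% → £0.00
Ibuprofen (100 ct) £14.85: over-the-counter medication → 0% → £0.00
T-shirt £11.09: clothing & footwear, under £175.00 → 1.75% → £0.19
Blazer £109.42: clothing & footwear, under £175.00 → 1.75% → £1.91
Cough syrup £6.67: over-the-counter medication → 0% → £0.00
Total tax = £5.99 + £0.81 + £1.18 + £9.75 + £0.19 + £1.91 = £19.83

£19.83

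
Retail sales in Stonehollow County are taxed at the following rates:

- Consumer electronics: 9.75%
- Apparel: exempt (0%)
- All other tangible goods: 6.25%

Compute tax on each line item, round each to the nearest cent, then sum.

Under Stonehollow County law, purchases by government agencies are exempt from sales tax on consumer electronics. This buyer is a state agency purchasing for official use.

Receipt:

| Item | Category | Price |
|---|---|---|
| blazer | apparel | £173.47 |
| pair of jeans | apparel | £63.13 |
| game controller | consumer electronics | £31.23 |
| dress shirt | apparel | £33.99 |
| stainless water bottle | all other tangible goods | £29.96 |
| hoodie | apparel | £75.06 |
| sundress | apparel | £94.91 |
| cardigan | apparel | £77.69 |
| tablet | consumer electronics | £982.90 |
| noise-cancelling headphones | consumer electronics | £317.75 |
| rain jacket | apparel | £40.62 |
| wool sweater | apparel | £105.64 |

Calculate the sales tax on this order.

£1.87

Blazer £173.47: apparel → 0% → £0.00
Pair of jeans £63.13: apparel → 0% → £0.00
Game controller £31.23: consumer electronics, buyer-exempt → 0% → £0.00
Dress shirt £33.99: apparel → 0% → £0.00
Stainless water bottle £29.96: all other tangible goods → 6.25% → £1.87
Hoodie £75.06: apparel → 0% → £0.00
Sundress £94.91: apparel → 0% → £0.00
Cardigan £77.69: apparel → 0% → £0.00
Tablet £982.90: consumer electronics, buyer-exempt → 0% → £0.00
Noise-cancelling headphones £317.75: consumer electronics, buyer-exempt → 0% → £0.00
Rain jacket £40.62: apparel → 0% → £0.00
Wool sweater £105.64: apparel → 0% → £0.00
Total tax = £1.87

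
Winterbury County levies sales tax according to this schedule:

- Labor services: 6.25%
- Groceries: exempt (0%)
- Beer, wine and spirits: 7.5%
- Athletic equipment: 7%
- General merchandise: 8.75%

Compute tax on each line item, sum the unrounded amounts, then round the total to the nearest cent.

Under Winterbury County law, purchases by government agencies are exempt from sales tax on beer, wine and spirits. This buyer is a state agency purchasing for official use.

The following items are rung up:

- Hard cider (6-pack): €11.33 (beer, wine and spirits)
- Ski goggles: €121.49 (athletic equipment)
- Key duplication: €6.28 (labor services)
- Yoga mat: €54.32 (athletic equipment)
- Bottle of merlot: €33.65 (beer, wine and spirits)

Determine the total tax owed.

Hard cider (6-pack) €11.33: beer, wine and spirits, buyer-exempt → 0% → €0.00
Ski goggles €121.49: athletic equipment → 7% → €8.5043
Key duplication €6.28: labor services → 6.25% → €0.3925
Yoga mat €54.32: athletic equipment → 7% → €3.8024
Bottle of merlot €33.65: beer, wine and spirits, buyer-exempt → 0% → €0.00
Unrounded tax sum = €12.6992 → €12.70

€12.70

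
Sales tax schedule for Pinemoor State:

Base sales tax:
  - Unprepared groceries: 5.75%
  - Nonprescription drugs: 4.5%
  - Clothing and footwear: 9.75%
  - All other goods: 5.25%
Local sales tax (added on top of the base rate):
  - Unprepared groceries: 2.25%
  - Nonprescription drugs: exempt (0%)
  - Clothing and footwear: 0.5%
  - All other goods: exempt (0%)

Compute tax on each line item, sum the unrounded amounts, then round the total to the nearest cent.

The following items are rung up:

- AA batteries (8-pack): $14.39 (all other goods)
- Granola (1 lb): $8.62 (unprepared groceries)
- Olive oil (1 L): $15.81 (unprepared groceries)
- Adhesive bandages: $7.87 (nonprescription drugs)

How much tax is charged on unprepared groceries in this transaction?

$1.95

Granola (1 lb) $8.62: unprepared groceries → 5.75% + 2.25% local = 8% → $0.6896
Olive oil (1 L) $15.81: unprepared groceries → 5.75% + 2.25% local = 8% → $1.2648
Tax on unprepared groceries: unrounded sum = $1.9544 → $1.95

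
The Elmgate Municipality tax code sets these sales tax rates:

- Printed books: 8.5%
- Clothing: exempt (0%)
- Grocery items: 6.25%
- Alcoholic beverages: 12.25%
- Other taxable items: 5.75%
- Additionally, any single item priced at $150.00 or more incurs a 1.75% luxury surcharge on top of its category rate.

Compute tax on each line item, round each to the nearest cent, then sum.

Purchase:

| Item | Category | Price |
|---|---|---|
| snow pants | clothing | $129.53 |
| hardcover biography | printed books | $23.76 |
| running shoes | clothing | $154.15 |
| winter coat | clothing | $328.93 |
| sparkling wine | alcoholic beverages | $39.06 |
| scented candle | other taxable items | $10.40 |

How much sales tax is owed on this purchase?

$15.86

Snow pants $129.53: clothing → 0% → $0.00
Hardcover biography $23.76: printed books → 8.5% → $2.02
Running shoes $154.15: clothing → 0% + 1.75% surcharge = 1.75% → $2.70
Winter coat $328.93: clothing → 0% + 1.75% surcharge = 1.75% → $5.76
Sparkling wine $39.06: alcoholic beverages → 12.25% → $4.78
Scented candle $10.40: other taxable items → 5.75% → $0.60
Total tax = $2.02 + $2.70 + $5.76 + $4.78 + $0.60 = $15.86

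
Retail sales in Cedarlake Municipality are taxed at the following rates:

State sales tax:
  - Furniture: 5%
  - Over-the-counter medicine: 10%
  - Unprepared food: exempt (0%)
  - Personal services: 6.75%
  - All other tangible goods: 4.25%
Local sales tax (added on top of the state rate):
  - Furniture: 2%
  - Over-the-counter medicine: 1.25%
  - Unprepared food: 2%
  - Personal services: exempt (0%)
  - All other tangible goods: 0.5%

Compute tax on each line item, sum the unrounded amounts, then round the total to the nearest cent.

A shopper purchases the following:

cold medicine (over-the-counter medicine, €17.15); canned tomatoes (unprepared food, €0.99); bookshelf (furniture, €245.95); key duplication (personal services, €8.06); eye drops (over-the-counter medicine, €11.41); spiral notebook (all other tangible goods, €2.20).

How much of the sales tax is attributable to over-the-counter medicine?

€3.21

Cold medicine €17.15: over-the-counter medicine → 10% + 1.25% local = 11.25% → €1.929375
Eye drops €11.41: over-the-counter medicine → 10% + 1.25% local = 11.25% → €1.283625
Tax on over-the-counter medicine: unrounded sum = €3.213 → €3.21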